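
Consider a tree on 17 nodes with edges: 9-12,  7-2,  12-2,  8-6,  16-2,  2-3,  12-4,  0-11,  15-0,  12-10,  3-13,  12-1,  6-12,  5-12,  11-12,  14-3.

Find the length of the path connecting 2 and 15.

4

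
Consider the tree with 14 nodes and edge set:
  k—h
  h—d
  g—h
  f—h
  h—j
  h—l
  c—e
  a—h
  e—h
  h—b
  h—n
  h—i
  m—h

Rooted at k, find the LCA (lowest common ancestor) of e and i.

h

e's ancestor chain is e, h, k and i's is i, h, k; they first meet at h.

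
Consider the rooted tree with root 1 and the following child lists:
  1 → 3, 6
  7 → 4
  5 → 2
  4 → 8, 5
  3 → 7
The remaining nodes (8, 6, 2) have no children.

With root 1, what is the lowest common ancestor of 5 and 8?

4

Ancestors of 5 (toward the root): 5, 4, 7, 3, 1.
Ancestors of 8: 8, 4, 7, 3, 1.
The deepest node appearing in both lists is 4.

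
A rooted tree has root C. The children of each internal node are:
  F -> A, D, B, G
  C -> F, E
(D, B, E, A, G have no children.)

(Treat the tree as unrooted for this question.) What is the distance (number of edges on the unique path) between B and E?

3

The path is B–F–C–E, which has 3 edges.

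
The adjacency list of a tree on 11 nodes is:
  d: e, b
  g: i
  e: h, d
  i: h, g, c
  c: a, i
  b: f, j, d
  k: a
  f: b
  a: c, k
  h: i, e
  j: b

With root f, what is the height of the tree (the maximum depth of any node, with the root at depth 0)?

8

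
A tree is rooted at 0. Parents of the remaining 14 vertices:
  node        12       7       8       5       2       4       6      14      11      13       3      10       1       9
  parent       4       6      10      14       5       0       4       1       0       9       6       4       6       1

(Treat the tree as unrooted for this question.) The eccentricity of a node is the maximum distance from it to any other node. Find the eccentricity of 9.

5

Distances from 9 peak at 5, attained at 11 (8 also at distance 5).
9-1-6-4-0-11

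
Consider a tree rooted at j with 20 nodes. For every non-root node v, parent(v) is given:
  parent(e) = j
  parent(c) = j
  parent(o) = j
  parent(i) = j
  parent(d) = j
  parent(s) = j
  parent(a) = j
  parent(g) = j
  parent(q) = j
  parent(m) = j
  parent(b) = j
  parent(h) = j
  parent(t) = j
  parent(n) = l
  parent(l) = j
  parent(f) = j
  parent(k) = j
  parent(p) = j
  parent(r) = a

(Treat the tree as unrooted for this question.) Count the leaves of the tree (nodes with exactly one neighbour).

Exactly 17 nodes have a single neighbour: b, c, d, e, f, g, h, i, k, m, n, o, p, q, r, s, t.

17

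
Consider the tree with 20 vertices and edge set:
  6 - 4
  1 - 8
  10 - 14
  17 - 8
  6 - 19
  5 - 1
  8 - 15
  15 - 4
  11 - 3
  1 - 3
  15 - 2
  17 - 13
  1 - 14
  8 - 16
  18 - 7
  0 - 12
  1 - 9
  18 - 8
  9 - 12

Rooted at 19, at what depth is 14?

6

19 → 6 → 4 → 15 → 8 → 1 → 14 — 6 edges.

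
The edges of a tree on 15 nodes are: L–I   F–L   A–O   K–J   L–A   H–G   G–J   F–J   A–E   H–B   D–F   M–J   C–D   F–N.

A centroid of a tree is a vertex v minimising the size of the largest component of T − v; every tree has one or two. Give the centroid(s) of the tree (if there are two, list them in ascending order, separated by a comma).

Removing F splits the tree into components of sizes 6, 5, 2, 1; the largest is 6 ≤ ⌊15/2⌋ = 7.
No neighbour of F does as well, so F is the unique centroid.

F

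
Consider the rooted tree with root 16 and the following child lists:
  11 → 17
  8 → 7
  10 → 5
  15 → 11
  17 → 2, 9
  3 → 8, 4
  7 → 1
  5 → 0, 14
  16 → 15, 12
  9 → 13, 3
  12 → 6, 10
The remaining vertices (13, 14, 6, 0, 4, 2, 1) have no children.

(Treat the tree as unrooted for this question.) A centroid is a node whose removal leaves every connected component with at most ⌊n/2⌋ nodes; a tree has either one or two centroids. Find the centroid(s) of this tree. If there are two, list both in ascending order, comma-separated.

Delete 17: the remaining components have sizes 9, 7, 1. Max 9 ≤ 9, so 17 is a centroid.
Its neighbour 11 also leaves a largest component of size 9, so both are centroids.

11, 17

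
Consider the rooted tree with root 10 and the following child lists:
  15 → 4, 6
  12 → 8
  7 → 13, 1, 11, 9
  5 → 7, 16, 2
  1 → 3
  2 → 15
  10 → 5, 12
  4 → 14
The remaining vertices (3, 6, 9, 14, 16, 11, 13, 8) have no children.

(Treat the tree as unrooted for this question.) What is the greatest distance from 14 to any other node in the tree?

7

The node farthest from 14 is 3 (8 also at distance 7), via 14–4–15–2–5–7–1–3 — 7 edges.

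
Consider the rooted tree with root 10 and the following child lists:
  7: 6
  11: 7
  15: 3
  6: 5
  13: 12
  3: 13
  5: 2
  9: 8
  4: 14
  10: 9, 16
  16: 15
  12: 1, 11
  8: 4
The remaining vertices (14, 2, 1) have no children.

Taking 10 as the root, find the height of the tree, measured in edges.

10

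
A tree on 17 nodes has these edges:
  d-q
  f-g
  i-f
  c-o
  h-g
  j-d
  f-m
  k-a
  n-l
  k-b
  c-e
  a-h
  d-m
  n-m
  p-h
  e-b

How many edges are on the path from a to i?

a – h – g – f – i: 4 edges.

4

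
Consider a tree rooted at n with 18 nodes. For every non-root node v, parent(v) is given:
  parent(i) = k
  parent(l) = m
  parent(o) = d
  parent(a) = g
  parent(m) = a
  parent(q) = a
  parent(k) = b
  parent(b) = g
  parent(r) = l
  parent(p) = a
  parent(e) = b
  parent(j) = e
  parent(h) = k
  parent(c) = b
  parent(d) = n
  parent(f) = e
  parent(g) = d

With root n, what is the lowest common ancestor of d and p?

Ancestors of d (toward the root): d, n.
Ancestors of p: p, a, g, d, n.
The deepest node appearing in both lists is d.

d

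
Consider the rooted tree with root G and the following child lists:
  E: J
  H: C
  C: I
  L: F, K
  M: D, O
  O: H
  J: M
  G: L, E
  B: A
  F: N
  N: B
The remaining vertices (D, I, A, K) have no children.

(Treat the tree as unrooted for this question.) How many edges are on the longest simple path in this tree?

A longest path is A–B–N–F–L–G–E–J–M–O–H–C–I, with 12 edges.

12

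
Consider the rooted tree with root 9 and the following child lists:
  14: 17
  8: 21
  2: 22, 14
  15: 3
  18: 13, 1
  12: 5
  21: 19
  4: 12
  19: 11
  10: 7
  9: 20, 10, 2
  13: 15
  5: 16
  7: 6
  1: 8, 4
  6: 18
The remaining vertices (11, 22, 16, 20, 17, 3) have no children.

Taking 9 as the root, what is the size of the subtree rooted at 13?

3

13's subtree: {13, 15, 3}, size 3.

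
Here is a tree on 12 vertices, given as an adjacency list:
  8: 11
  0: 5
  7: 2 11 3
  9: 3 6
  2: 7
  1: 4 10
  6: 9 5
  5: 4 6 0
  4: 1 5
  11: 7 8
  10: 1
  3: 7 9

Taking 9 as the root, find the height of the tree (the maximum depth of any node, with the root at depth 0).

5

10 sits deepest: 9-6-5-4-1-10 — 5 edges from the root.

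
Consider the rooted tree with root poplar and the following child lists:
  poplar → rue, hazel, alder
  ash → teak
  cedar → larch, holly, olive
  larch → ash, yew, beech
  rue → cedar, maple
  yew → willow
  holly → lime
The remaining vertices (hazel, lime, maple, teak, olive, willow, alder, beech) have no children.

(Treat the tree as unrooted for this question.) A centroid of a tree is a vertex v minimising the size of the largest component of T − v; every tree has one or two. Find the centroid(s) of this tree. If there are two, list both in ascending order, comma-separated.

cedar

Delete cedar: the remaining components have sizes 6, 5, 2, 1. Max 6 ≤ 7, so cedar is a centroid.
Every other node leaves some component of size > 7, so the centroid is unique.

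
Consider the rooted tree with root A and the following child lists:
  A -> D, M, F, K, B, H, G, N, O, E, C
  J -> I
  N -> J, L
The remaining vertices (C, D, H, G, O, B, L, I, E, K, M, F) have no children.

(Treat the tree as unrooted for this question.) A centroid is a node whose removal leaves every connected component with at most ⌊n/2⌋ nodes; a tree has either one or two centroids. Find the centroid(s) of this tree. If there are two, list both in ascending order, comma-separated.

Removing A splits the tree into components of sizes 4, 1, 1, 1, 1, 1, 1, 1, 1, 1, 1; the largest is 4 ≤ ⌊15/2⌋ = 7.
Every other node leaves some component of size > 7, so the centroid is unique.

A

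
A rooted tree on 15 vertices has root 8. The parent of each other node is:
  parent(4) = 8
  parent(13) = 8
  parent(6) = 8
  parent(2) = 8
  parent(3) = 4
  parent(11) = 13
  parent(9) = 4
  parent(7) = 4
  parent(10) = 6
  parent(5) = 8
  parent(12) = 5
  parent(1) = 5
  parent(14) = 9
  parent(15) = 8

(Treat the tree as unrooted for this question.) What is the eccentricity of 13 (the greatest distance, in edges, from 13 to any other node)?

4

A farthest node from 13 is 14.
The path 13-8-4-9-14 has 4 edges.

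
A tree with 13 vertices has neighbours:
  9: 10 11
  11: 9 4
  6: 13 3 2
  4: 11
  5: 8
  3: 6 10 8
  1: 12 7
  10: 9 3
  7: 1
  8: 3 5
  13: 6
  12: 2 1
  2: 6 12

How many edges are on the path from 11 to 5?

5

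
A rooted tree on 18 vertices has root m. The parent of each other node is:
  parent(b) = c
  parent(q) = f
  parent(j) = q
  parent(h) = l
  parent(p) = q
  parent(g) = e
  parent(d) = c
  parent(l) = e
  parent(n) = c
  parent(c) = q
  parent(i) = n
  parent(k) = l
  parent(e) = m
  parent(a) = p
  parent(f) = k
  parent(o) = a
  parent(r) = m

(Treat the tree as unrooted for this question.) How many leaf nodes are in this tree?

8

The leaves are b, d, g, h, i, j, o, r.
That is 8 leaves.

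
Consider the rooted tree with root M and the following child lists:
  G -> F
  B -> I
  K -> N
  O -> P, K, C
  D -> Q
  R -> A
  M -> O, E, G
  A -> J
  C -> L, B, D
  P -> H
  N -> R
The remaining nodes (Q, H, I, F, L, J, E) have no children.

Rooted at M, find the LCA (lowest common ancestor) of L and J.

L's ancestor chain is L, C, O, M and J's is J, A, R, N, K, O, M; they first meet at O.

O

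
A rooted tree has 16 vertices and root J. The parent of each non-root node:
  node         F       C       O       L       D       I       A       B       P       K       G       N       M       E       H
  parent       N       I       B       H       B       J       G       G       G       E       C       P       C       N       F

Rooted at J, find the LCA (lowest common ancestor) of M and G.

C

M's ancestor chain is M, C, I, J and G's is G, C, I, J; they first meet at C.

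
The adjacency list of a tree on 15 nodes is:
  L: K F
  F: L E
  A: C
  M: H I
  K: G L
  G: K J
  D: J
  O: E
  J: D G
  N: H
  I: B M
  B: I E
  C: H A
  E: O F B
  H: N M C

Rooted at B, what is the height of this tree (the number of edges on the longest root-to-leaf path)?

A deepest node is D, reached by B – E – F – L – K – G – J – D.
That path has 7 edges, so the height is 7.

7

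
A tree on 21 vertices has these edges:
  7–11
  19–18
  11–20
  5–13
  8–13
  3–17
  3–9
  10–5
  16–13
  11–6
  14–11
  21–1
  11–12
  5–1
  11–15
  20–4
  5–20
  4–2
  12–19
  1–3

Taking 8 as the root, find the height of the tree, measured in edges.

7

A deepest node is 18, reached by 8–13–5–20–11–12–19–18.
That path has 7 edges, so the height is 7.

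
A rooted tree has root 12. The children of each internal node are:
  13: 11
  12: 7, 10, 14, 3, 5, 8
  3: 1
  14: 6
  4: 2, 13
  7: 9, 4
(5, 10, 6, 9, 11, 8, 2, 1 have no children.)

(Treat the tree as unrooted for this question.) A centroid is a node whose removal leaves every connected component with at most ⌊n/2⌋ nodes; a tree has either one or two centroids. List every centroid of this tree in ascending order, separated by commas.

Removing 12 splits the tree into components of sizes 6, 2, 2, 1, 1, 1; the largest is 6 ≤ ⌊14/2⌋ = 7.
No neighbour of 12 does as well, so 12 is the unique centroid.

12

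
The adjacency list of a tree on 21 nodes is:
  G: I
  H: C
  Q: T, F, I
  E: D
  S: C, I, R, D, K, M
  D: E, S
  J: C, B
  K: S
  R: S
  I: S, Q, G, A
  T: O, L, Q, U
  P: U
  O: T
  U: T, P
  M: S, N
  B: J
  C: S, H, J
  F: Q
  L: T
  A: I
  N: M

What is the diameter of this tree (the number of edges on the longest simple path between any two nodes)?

BFS from B reaches P last, at distance 8; BFS from P confirms no node is farther.
Path: B-J-C-S-I-Q-T-U-P.

8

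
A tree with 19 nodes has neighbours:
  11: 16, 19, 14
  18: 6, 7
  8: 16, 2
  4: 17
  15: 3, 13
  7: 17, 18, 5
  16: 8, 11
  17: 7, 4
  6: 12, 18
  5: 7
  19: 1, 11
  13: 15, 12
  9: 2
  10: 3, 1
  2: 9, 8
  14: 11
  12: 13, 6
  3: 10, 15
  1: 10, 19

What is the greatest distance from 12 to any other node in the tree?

A farthest node from 12 is 9.
The path 12–13–15–3–10–1–19–11–16–8–2–9 has 11 edges.

11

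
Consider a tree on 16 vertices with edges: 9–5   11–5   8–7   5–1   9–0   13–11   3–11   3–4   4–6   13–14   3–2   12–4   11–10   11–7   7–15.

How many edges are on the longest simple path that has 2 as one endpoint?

5

Distances from 2 peak at 5, attained at 0.
2–3–11–5–9–0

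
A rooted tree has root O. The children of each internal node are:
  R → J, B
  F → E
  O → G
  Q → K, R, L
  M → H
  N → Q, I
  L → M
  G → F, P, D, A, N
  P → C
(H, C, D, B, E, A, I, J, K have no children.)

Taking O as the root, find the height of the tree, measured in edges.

H sits deepest: O – G – N – Q – L – M – H — 6 edges from the root.

6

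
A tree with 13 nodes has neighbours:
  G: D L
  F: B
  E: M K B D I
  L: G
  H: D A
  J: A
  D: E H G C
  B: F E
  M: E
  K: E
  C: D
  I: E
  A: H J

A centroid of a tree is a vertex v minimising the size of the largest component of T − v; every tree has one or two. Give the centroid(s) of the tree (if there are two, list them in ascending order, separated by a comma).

If D is removed the pieces have sizes 6, 3, 2, 1, all ≤ ⌊13/2⌋ = 6.
Every other node leaves some component of size > 6, so the centroid is unique.

D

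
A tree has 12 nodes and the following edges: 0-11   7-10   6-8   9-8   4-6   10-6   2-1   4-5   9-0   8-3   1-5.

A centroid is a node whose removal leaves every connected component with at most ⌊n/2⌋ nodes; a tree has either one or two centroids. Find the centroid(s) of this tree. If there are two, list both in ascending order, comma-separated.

6

Removing 6 splits the tree into components of sizes 5, 4, 2; the largest is 5 ≤ ⌊12/2⌋ = 6.
Every other node leaves some component of size > 6, so the centroid is unique.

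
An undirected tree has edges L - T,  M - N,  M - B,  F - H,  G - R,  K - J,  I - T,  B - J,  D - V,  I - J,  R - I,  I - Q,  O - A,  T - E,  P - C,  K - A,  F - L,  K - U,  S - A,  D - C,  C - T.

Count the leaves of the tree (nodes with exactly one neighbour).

Exactly 10 nodes have a single neighbour: E, G, H, N, O, P, Q, S, U, V.

10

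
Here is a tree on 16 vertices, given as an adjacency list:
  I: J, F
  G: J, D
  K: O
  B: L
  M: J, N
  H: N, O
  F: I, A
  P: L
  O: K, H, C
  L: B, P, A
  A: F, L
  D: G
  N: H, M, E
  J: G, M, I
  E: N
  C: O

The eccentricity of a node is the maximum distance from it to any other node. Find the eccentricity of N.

Distances from N peak at 7, attained at P (B also at distance 7).
N-M-J-I-F-A-L-P

7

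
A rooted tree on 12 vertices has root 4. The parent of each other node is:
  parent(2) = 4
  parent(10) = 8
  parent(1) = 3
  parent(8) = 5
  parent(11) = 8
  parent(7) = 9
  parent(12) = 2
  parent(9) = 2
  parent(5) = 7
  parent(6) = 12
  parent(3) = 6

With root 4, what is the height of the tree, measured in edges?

10 sits deepest: 4-2-9-7-5-8-10 — 6 edges from the root.

6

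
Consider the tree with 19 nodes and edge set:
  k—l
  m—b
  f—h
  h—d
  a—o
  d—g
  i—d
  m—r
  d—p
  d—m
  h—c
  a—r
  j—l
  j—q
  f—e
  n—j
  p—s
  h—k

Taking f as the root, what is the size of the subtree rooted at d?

10

The subtree rooted at d contains: d, p, g, m, i, s, r, b, a, o — 10 nodes.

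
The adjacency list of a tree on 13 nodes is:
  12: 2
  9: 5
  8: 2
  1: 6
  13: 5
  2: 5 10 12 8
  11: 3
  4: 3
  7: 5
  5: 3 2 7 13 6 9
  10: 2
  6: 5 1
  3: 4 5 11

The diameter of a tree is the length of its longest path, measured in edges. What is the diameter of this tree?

4

Starting from 1, a farthest node is 11 at distance 4.
One longest path: 1 – 6 – 5 – 3 – 11.
So the diameter is 4.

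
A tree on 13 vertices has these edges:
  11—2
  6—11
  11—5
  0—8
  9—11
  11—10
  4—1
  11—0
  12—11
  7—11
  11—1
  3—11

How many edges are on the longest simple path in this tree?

4

A longest path is 4 – 1 – 11 – 0 – 8, with 4 edges.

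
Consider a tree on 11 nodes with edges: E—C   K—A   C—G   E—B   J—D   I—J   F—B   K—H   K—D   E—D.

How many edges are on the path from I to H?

The path is I - J - D - K - H, which has 4 edges.

4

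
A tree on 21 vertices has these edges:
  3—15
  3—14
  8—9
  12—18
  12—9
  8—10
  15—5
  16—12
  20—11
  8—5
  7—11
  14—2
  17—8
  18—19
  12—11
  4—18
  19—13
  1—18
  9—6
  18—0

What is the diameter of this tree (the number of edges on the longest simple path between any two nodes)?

10

Starting from 2, a farthest node is 13 at distance 10.
One longest path: 2–14–3–15–5–8–9–12–18–19–13.
So the diameter is 10.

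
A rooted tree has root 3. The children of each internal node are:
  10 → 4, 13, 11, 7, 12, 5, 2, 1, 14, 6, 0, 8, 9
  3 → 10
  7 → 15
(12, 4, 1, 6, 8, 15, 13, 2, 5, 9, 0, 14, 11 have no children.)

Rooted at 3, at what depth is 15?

Path from 3 to 15: 3 → 10 → 7 → 15, which has 3 edges.

3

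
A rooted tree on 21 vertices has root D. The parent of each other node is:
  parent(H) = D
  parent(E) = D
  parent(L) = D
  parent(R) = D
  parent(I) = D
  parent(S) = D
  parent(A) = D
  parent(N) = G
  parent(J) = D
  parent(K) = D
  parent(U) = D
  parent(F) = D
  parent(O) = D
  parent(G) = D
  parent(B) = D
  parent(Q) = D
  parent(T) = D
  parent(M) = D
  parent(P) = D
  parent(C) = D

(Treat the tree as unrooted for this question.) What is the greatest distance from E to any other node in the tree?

3

Distances from E peak at 3, attained at N.
E–D–G–N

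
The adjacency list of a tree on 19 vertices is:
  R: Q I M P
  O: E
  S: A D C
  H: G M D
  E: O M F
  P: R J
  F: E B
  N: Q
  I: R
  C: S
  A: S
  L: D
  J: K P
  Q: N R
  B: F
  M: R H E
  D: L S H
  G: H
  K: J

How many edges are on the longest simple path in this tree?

8

Starting from K, a farthest node is C at distance 8.
One longest path: K-J-P-R-M-H-D-S-C.
So the diameter is 8.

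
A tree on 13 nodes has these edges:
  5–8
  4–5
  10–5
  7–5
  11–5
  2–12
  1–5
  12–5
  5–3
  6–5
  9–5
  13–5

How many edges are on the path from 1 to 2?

3

1 – 5 – 12 – 2: 3 edges.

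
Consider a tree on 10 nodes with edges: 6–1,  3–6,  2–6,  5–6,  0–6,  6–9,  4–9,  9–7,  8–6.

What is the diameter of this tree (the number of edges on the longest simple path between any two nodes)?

3

A longest path is 7 - 9 - 6 - 8, with 3 edges.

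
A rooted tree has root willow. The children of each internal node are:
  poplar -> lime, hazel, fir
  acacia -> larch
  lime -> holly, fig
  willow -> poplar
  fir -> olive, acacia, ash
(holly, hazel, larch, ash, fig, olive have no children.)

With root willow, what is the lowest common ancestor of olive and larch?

Path olive→root: olive fir poplar willow; path larch→root: larch acacia fir poplar willow.
First common node: fir.

fir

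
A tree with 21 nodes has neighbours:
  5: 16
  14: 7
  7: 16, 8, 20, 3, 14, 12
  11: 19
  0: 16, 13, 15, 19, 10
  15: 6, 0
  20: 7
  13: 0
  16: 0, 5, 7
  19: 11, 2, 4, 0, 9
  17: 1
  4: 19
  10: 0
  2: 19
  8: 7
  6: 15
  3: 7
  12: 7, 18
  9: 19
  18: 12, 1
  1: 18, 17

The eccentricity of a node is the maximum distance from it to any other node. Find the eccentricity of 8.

5

A farthest node from 8 is 6 (17, 11, 9, 4, 2 also at distance 5).
The path 8-7-16-0-15-6 has 5 edges.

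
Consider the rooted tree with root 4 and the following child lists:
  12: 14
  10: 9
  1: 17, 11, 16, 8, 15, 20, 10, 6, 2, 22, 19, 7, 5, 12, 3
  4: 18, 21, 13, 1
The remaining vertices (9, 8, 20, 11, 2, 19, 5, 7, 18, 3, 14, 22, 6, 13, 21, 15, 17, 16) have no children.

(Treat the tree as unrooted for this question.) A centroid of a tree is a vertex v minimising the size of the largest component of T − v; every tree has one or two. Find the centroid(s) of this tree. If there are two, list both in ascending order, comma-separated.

1

If 1 is removed the pieces have sizes 4, 2, 2, 1, 1, 1, 1, 1, 1, 1, 1, 1, 1, 1, 1, 1, all ≤ ⌊22/2⌋ = 11.
No neighbour of 1 does as well, so 1 is the unique centroid.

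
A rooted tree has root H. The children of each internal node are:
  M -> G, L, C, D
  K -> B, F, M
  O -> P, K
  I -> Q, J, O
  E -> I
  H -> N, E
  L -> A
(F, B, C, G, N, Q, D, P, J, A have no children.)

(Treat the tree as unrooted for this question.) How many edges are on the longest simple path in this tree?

8

Starting from N, a farthest node is A at distance 8.
One longest path: N - H - E - I - O - K - M - L - A.
So the diameter is 8.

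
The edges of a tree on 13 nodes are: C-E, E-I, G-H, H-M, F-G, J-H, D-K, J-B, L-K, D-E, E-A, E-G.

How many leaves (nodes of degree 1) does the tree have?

7

Degree-1 nodes: A, B, C, F, I, L, M — 7 of them.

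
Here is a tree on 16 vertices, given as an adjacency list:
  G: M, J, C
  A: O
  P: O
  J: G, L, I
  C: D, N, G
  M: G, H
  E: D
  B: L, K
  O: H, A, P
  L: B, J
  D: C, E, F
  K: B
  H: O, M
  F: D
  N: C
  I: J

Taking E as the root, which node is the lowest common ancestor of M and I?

G

M's ancestor chain is M, G, C, D, E and I's is I, J, G, C, D, E; they first meet at G.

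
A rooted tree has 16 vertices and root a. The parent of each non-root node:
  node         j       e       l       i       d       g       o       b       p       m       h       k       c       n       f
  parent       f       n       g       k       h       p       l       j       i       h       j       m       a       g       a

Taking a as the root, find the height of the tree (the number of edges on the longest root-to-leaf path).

o sits deepest: a–f–j–h–m–k–i–p–g–l–o — 10 edges from the root.

10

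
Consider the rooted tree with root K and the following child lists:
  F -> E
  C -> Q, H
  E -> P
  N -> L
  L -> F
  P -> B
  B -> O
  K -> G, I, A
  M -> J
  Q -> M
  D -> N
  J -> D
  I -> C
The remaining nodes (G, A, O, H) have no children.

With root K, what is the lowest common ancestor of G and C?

K

Ancestors of G (toward the root): G, K.
Ancestors of C: C, I, K.
The deepest node appearing in both lists is K.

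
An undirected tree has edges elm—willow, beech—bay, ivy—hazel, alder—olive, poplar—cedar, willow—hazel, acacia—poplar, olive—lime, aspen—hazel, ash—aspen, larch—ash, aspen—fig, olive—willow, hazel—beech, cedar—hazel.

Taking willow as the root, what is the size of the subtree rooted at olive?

3

The subtree rooted at olive contains: olive, alder, lime — 3 nodes.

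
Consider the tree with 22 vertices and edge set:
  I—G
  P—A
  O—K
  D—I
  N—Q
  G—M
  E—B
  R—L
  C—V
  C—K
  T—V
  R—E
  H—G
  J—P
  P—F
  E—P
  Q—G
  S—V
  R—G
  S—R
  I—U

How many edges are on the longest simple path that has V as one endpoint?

5

Distances from V peak at 5, attained at J (U, D, F, A, N also at distance 5).
V–S–R–E–P–J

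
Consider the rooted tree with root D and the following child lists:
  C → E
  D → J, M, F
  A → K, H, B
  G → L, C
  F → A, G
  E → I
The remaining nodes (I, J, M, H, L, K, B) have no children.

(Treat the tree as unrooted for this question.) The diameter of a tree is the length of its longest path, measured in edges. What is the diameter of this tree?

Starting from I, a farthest node is B at distance 6.
One longest path: I – E – C – G – F – A – B.
So the diameter is 6.

6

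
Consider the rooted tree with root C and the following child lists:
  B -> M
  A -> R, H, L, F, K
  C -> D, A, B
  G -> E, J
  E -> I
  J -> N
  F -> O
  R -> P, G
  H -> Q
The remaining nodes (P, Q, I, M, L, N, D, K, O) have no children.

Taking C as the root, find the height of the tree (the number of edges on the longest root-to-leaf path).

5

A deepest node is N, reached by C → A → R → G → J → N.
That path has 5 edges, so the height is 5.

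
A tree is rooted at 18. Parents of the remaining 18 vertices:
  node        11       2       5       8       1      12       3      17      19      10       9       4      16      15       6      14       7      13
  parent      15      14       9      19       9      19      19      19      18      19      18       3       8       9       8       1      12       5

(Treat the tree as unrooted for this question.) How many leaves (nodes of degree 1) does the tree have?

Exactly 9 nodes have a single neighbour: 2, 4, 6, 7, 10, 11, 13, 16, 17.

9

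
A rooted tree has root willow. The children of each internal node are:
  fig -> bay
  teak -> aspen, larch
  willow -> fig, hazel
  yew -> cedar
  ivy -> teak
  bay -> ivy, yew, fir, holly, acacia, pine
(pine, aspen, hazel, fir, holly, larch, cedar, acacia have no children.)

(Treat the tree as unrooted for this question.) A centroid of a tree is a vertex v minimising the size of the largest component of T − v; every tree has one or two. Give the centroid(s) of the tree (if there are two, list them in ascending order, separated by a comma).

bay

Removing bay splits the tree into components of sizes 4, 3, 2, 1, 1, 1, 1; the largest is 4 ≤ ⌊14/2⌋ = 7.
No neighbour of bay does as well, so bay is the unique centroid.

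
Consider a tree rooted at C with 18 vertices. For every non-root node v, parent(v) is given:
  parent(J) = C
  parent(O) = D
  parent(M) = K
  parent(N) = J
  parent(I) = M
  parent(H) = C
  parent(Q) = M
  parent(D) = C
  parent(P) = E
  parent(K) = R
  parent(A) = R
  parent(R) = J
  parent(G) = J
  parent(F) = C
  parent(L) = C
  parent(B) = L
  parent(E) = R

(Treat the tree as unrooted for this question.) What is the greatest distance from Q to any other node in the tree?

A farthest node from Q is B (O also at distance 7).
The path Q – M – K – R – J – C – L – B has 7 edges.

7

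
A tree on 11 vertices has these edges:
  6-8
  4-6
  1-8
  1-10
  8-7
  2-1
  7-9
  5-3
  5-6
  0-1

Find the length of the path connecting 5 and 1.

Walking from 5: 5 - 6 - 8 - 1. Length 3.

3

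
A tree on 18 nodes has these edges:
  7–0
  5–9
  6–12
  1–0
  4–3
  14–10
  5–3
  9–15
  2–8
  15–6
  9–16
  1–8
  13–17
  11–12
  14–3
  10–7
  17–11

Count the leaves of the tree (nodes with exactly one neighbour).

4

Exactly 4 nodes have a single neighbour: 2, 4, 13, 16.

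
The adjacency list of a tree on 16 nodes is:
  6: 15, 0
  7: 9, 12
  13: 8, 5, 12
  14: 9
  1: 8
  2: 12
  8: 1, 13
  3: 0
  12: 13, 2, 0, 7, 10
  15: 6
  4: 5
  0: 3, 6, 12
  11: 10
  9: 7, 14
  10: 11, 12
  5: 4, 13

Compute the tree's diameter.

Starting from 4, a farthest node is 15 at distance 6.
One longest path: 4–5–13–12–0–6–15.
So the diameter is 6.

6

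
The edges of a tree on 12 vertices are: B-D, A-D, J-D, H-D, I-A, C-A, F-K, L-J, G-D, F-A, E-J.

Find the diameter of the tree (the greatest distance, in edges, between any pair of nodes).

BFS from K reaches L last, at distance 5; BFS from L confirms no node is farther.
Path: K-F-A-D-J-L.

5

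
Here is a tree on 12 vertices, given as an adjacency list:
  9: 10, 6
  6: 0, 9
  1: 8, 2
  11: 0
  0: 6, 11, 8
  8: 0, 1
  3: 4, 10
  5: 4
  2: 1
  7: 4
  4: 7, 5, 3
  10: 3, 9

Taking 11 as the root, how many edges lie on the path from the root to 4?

6

Path from 11 to 4: 11 → 0 → 6 → 9 → 10 → 3 → 4, which has 6 edges.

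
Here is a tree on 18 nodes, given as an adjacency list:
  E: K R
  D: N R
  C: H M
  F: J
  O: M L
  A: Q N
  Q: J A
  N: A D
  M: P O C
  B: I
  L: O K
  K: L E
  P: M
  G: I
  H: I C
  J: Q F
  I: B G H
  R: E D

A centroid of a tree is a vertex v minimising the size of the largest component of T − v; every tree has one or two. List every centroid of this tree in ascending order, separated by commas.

K, L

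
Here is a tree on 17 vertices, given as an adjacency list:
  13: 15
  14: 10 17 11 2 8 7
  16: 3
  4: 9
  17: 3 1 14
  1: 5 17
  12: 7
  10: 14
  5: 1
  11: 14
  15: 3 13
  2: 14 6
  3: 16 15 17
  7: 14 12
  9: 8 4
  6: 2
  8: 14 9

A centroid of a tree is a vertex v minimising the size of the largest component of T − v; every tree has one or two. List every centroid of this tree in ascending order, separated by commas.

14

If 14 is removed the pieces have sizes 7, 3, 2, 2, 1, 1, all ≤ ⌊17/2⌋ = 8.
Every other node leaves some component of size > 8, so the centroid is unique.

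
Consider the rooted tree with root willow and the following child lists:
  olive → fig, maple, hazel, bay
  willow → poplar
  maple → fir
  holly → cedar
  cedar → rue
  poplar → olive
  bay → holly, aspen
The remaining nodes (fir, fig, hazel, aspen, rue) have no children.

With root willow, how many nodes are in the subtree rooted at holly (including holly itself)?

Descendants of holly (including itself): holly, cedar, rue. That's 3.

3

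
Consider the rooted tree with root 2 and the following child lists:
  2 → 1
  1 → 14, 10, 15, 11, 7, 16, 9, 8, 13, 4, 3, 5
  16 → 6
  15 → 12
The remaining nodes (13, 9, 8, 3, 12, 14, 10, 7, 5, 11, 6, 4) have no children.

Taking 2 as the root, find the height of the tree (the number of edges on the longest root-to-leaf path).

The longest root-to-leaf path is 2 → 1 → 16 → 6 (3 edges).

3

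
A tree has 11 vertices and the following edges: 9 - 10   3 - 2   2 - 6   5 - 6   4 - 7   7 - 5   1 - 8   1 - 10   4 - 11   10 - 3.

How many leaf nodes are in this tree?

Exactly 3 nodes have a single neighbour: 8, 9, 11.

3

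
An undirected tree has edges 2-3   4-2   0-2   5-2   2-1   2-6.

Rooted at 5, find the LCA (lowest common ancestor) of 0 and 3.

0's ancestor chain is 0, 2, 5 and 3's is 3, 2, 5; they first meet at 2.

2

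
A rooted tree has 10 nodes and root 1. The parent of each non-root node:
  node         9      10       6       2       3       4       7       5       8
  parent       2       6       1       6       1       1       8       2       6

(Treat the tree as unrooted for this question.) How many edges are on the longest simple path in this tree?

4

Starting from 7, a farthest node is 5 at distance 4.
One longest path: 7-8-6-2-5.
So the diameter is 4.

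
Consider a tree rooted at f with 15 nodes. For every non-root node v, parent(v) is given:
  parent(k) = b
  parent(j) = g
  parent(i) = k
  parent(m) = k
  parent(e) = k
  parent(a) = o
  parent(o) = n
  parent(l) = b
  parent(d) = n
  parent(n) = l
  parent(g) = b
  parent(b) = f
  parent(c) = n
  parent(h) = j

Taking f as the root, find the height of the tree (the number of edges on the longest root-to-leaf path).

A deepest node is a, reached by f-b-l-n-o-a.
That path has 5 edges, so the height is 5.

5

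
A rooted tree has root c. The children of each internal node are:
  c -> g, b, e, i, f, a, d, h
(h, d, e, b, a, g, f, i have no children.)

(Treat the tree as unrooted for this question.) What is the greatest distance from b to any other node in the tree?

2

Distances from b peak at 2, attained at f (a, e, d, h, g, i also at distance 2).
b-c-f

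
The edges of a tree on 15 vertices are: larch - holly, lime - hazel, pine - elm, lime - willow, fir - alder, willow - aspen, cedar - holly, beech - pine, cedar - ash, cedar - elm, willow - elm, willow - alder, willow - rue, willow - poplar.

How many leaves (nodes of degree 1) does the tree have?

Degree-1 nodes: ash, aspen, beech, fir, hazel, larch, poplar, rue — 8 of them.

8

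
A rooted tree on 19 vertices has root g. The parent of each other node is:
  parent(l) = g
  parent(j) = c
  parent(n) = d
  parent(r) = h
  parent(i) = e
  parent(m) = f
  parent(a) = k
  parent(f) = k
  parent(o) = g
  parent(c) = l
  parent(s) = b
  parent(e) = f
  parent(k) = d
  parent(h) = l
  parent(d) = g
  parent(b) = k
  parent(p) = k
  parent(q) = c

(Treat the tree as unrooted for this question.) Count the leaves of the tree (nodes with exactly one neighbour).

The leaves are a, i, j, m, n, o, p, q, r, s.
That is 10 leaves.

10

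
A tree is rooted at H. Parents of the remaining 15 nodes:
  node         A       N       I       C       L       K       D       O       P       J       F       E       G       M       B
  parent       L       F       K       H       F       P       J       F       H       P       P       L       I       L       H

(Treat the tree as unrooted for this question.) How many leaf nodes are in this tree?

9

The leaves are A, B, C, D, E, G, M, N, O.
That is 9 leaves.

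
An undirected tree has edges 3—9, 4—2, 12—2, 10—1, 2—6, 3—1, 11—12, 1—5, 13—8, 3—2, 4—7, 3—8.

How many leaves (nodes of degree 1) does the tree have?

Degree-1 nodes: 5, 6, 7, 9, 10, 11, 13 — 7 of them.

7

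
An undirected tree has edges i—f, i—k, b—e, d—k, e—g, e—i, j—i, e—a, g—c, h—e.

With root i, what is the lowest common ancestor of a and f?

i

Path a→root: a e i; path f→root: f i.
First common node: i.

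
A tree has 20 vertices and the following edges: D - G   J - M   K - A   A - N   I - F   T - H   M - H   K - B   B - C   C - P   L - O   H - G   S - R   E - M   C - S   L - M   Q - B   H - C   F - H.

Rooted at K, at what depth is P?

3

K – B – C – P — 3 edges.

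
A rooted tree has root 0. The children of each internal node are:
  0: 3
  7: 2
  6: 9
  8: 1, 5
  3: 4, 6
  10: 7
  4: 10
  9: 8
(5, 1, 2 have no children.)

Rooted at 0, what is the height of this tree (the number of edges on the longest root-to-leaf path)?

5

5 sits deepest: 0-3-6-9-8-5 — 5 edges from the root.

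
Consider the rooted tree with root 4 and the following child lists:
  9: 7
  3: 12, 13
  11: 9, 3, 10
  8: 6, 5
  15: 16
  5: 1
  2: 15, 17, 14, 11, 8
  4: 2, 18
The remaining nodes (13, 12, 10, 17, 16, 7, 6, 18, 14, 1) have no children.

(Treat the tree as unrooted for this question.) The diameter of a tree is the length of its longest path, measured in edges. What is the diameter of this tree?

6

BFS from 12 reaches 1 last, at distance 6; BFS from 1 confirms no node is farther.
Path: 12-3-11-2-8-5-1.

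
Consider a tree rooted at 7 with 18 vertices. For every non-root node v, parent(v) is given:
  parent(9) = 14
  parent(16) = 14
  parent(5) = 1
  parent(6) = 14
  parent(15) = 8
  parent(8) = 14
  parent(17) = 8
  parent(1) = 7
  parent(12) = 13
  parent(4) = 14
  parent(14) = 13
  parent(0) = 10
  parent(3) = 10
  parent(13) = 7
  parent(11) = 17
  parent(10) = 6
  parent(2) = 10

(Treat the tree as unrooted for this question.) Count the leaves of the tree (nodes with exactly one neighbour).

10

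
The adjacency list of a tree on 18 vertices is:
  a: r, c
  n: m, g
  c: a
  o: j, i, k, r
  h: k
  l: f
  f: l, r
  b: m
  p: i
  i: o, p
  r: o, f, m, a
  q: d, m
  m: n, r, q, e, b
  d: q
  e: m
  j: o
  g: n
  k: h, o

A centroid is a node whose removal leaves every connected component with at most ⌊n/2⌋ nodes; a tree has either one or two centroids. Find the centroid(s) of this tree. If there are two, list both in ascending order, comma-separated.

Delete r: the remaining components have sizes 7, 6, 2, 2. Max 7 ≤ 9, so r is a centroid.
Every other node leaves some component of size > 9, so the centroid is unique.

r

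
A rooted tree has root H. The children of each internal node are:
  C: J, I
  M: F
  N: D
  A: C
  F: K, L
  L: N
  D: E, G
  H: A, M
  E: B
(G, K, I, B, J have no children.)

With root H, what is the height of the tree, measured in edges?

The longest root-to-leaf path is H → M → F → L → N → D → E → B (7 edges).

7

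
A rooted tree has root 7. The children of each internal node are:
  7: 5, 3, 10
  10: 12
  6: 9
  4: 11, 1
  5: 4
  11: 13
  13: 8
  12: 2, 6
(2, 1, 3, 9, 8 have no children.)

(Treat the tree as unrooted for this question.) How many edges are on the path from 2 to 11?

2–12–10–7–5–4–11: 6 edges.

6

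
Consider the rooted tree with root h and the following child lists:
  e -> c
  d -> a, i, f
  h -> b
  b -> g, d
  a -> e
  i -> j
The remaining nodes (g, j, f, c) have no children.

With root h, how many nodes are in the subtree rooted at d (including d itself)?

7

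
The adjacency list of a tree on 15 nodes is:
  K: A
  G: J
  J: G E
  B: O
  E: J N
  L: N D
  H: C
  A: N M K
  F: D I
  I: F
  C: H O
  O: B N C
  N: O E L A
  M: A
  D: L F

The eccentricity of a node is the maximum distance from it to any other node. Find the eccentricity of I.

7

The node farthest from I is H (G also at distance 7), via I–F–D–L–N–O–C–H — 7 edges.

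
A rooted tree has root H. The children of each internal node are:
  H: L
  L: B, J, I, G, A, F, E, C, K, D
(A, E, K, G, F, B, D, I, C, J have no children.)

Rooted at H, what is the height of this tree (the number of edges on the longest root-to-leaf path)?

2

G sits deepest: H–L–G — 2 edges from the root.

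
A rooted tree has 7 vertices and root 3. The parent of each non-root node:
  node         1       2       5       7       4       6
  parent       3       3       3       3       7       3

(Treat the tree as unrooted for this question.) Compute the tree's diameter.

Starting from 4, a farthest node is 2 at distance 3.
One longest path: 4–7–3–2.
So the diameter is 3.

3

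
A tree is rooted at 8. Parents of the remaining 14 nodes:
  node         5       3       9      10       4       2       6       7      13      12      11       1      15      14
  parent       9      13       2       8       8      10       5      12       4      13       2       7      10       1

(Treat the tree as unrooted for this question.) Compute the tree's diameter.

A longest path is 14 – 1 – 7 – 12 – 13 – 4 – 8 – 10 – 2 – 9 – 5 – 6, with 11 edges.

11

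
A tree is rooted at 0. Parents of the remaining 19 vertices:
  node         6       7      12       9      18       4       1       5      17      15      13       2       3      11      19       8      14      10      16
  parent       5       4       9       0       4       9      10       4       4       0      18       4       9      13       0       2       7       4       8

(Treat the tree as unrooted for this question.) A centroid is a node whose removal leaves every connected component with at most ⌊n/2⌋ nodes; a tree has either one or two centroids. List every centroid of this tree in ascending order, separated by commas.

Delete 4: the remaining components have sizes 6, 3, 3, 2, 2, 2, 1. Max 6 ≤ 10, so 4 is a centroid.
Every other node leaves some component of size > 10, so the centroid is unique.

4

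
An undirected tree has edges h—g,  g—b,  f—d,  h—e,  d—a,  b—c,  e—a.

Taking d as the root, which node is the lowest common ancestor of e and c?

e

Ancestors of e (toward the root): e, a, d.
Ancestors of c: c, b, g, h, e, a, d.
The deepest node appearing in both lists is e.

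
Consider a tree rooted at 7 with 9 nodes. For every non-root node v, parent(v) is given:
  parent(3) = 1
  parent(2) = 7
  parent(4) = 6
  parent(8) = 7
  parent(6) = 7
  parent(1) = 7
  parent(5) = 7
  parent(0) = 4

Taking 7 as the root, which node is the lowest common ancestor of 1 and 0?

1's ancestor chain is 1, 7 and 0's is 0, 4, 6, 7; they first meet at 7.

7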